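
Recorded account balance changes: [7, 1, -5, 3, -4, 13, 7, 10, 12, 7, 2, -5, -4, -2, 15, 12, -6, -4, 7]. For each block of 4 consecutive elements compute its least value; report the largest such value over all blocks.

[7, 1, -5, 3] → min -5
[1, -5, 3, -4] → min -5
[-5, 3, -4, 13] → min -5
[3, -4, 13, 7] → min -4
[-4, 13, 7, 10] → min -4
[13, 7, 10, 12] → min 7
[7, 10, 12, 7] → min 7
[10, 12, 7, 2] → min 2
[12, 7, 2, -5] → min -5
[7, 2, -5, -4] → min -5
[2, -5, -4, -2] → min -5
[-5, -4, -2, 15] → min -5
[-4, -2, 15, 12] → min -4
[-2, 15, 12, -6] → min -6
[15, 12, -6, -4] → min -6
[12, -6, -4, 7] → min -6
Largest of these is 7.

7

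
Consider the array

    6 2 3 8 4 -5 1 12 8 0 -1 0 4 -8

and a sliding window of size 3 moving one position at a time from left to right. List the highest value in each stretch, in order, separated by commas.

6, 8, 8, 8, 4, 12, 12, 12, 8, 0, 4, 4

6 2 3 → max 6
2 3 8 → max 8
3 8 4 → max 8
8 4 -5 → max 8
4 -5 1 → max 4
-5 1 12 → max 12
1 12 8 → max 12
12 8 0 → max 12
8 0 -1 → max 8
0 -1 0 → max 0
-1 0 4 → max 4
0 4 -8 → max 4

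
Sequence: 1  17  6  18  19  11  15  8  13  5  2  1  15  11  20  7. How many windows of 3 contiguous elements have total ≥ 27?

(1, 17, 6) → sum 24
(17, 6, 18) → sum 41  ≥ 27 ✓
(6, 18, 19) → sum 43  ≥ 27 ✓
(18, 19, 11) → sum 48  ≥ 27 ✓
(19, 11, 15) → sum 45  ≥ 27 ✓
(11, 15, 8) → sum 34  ≥ 27 ✓
(15, 8, 13) → sum 36  ≥ 27 ✓
(8, 13, 5) → sum 26
(13, 5, 2) → sum 20
(5, 2, 1) → sum 8
(2, 1, 15) → sum 18
(1, 15, 11) → sum 27  ≥ 27 ✓
(15, 11, 20) → sum 46  ≥ 27 ✓
(11, 20, 7) → sum 38  ≥ 27 ✓
9 windows satisfy the condition.

9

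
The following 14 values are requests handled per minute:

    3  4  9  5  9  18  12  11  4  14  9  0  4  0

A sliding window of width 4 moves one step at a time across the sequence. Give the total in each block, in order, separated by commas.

21, 27, 41, 44, 50, 45, 41, 38, 27, 27, 13

3 4 9 5 → sum 21
4 9 5 9 → sum 27
9 5 9 18 → sum 41
5 9 18 12 → sum 44
9 18 12 11 → sum 50
18 12 11 4 → sum 45
12 11 4 14 → sum 41
11 4 14 9 → sum 38
4 14 9 0 → sum 27
14 9 0 4 → sum 27
9 0 4 0 → sum 13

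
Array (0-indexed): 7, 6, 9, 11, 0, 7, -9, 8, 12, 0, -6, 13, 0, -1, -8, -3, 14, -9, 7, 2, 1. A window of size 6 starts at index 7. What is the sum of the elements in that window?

27

Elements at indices 7..12: 8, 12, 0, -6, 13, 0
sum(8, 12, 0, -6, 13, 0) = 27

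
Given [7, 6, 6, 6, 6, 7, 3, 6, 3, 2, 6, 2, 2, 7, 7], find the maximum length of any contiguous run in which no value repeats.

[7] len 1
[7, 6] len 2
[6] len 1
[6] len 1
[6] len 1
[6, 7] len 2
[6, 7, 3] len 3
[7, 3, 6] len 3
[6, 3] len 2
[6, 3, 2] len 3
[3, 2, 6] len 3
[6, 2] len 2
[2] len 1
[2, 7] len 2
[7] len 1
Longest all-distinct length: 3.

3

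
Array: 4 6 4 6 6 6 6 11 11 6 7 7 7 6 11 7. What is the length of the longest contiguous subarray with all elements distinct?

add 4: [4] len 1
add 6: [4, 6] len 2
add 4 (repeat 4, move left end past it): [6, 4] len 2
add 6 (repeat 6, move left end past it): [4, 6] len 2
add 6 (repeat 6, move left end past it): [6] len 1
add 6 (repeat 6, move left end past it): [6] len 1
add 6 (repeat 6, move left end past it): [6] len 1
add 11: [6, 11] len 2
add 11 (repeat 11, move left end past it): [11] len 1
add 6: [11, 6] len 2
add 7: [11, 6, 7] len 3
add 7 (repeat 7, move left end past it): [7] len 1
add 7 (repeat 7, move left end past it): [7] len 1
add 6: [7, 6] len 2
add 11: [7, 6, 11] len 3
add 7 (repeat 7, move left end past it): [6, 11, 7] len 3
Longest all-distinct length: 3.

3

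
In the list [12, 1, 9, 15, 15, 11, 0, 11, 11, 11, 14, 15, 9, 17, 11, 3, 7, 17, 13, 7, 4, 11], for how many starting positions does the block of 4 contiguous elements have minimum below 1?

4

12 1 9 15 → min 1
1 9 15 15 → min 1
9 15 15 11 → min 9
15 15 11 0 → min 0  < 1 ✓
15 11 0 11 → min 0  < 1 ✓
11 0 11 11 → min 0  < 1 ✓
0 11 11 11 → min 0  < 1 ✓
11 11 11 14 → min 11
11 11 14 15 → min 11
11 14 15 9 → min 9
14 15 9 17 → min 9
15 9 17 11 → min 9
9 17 11 3 → min 3
17 11 3 7 → min 3
11 3 7 17 → min 3
3 7 17 13 → min 3
7 17 13 7 → min 7
17 13 7 4 → min 4
13 7 4 11 → min 4
4 windows satisfy the condition.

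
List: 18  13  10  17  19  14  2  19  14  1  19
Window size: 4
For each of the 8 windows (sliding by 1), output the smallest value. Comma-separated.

10, 10, 10, 2, 2, 2, 1, 1

(18, 13, 10, 17) → min 10
(13, 10, 17, 19) → min 10
(10, 17, 19, 14) → min 10
(17, 19, 14, 2) → min 2
(19, 14, 2, 19) → min 2
(14, 2, 19, 14) → min 2
(2, 19, 14, 1) → min 1
(19, 14, 1, 19) → min 1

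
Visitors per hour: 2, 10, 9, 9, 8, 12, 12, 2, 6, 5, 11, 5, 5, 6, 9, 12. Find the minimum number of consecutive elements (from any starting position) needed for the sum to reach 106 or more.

Extend right; whenever the sum reaches 106, record the length and shrink from the left:
add 2: running sum 2 < 106
add 10: running sum 12 < 106
add 9: running sum 21 < 106
add 9: running sum 30 < 106
add 8: running sum 38 < 106
add 12: running sum 50 < 106
add 12: running sum 62 < 106
add 2: running sum 64 < 106
add 6: running sum 70 < 106
add 5: running sum 75 < 106
add 11: running sum 86 < 106
add 5: running sum 91 < 106
add 5: running sum 96 < 106
add 6: running sum 102 < 106
end 14: [10, 9, 9, 8, 12, 12, 2, 6, 5, 11, 5, 5, 6, 9] sum 109, len 14
end 15: [9, 9, 8, 12, 12, 2, 6, 5, 11, 5, 5, 6, 9, 12] sum 111, len 14
Shortest qualifying length: 14.

14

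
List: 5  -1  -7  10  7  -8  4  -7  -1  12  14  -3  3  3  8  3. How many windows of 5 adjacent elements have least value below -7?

5

(5, -1, -7, 10, 7) → min -7
(-1, -7, 10, 7, -8) → min -8  < -7 ✓
(-7, 10, 7, -8, 4) → min -8  < -7 ✓
(10, 7, -8, 4, -7) → min -8  < -7 ✓
(7, -8, 4, -7, -1) → min -8  < -7 ✓
(-8, 4, -7, -1, 12) → min -8  < -7 ✓
(4, -7, -1, 12, 14) → min -7
(-7, -1, 12, 14, -3) → min -7
(-1, 12, 14, -3, 3) → min -3
(12, 14, -3, 3, 3) → min -3
(14, -3, 3, 3, 8) → min -3
(-3, 3, 3, 8, 3) → min -3
5 windows satisfy the condition.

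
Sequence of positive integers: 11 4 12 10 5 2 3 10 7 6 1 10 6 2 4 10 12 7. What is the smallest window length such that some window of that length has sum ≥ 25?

3

Extend right; whenever the sum reaches 25, record the length and shrink from the left:
add 11: running sum 11 < 25
add 4: running sum 15 < 25
add 12: shortest ending here [11, 4, 12] sum 27, len 3
add 10: shortest ending here [4, 12, 10] sum 26, len 3
add 5: shortest ending here [12, 10, 5] sum 27, len 3
add 2: shortest ending here [12, 10, 5, 2] sum 29, len 4
add 3: shortest ending here [12, 10, 5, 2, 3] sum 32, len 5
add 10: shortest ending here [10, 5, 2, 3, 10] sum 30, len 5
add 7: shortest ending here [5, 2, 3, 10, 7] sum 27, len 5
add 6: shortest ending here [3, 10, 7, 6] sum 26, len 4
add 1: shortest ending here [3, 10, 7, 6, 1] sum 27, len 5
add 10: shortest ending here [10, 7, 6, 1, 10] sum 34, len 5
add 6: shortest ending here [7, 6, 1, 10, 6] sum 30, len 5
add 2: shortest ending here [6, 1, 10, 6, 2] sum 25, len 5
add 4: shortest ending here [6, 1, 10, 6, 2, 4] sum 29, len 6
add 10: shortest ending here [10, 6, 2, 4, 10] sum 32, len 5
add 12: shortest ending here [4, 10, 12] sum 26, len 3
add 7: shortest ending here [10, 12, 7] sum 29, len 3
Shortest qualifying length: 3.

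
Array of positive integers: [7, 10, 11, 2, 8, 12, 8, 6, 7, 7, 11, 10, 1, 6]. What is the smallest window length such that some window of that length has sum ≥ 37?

5

add 7: running sum 7 < 37
add 10: running sum 17 < 37
add 11: running sum 28 < 37
add 2: running sum 30 < 37
end 4: [7, 10, 11, 2, 8] sum 38, len 5
end 5: [10, 11, 2, 8, 12] sum 43, len 5
end 6: [11, 2, 8, 12, 8] sum 41, len 5
end 7: [11, 2, 8, 12, 8, 6] sum 47, len 6
end 8: [8, 12, 8, 6, 7] sum 41, len 5
end 9: [12, 8, 6, 7, 7] sum 40, len 5
end 10: [8, 6, 7, 7, 11] sum 39, len 5
end 11: [6, 7, 7, 11, 10] sum 41, len 5
end 12: [6, 7, 7, 11, 10, 1] sum 42, len 6
end 13: [7, 7, 11, 10, 1, 6] sum 42, len 6
Shortest qualifying length: 5.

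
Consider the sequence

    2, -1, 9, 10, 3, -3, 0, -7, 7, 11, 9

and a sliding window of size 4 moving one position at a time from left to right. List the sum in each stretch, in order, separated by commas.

[2, -1, 9, 10] → sum 20
[-1, 9, 10, 3] → sum 21
[9, 10, 3, -3] → sum 19
[10, 3, -3, 0] → sum 10
[3, -3, 0, -7] → sum -7
[-3, 0, -7, 7] → sum -3
[0, -7, 7, 11] → sum 11
[-7, 7, 11, 9] → sum 20

20, 21, 19, 10, -7, -3, 11, 20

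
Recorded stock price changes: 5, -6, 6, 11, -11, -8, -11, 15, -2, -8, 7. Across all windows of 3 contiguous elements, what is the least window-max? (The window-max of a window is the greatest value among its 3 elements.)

-8

5 -6 6 → max 6
-6 6 11 → max 11
6 11 -11 → max 11
11 -11 -8 → max 11
-11 -8 -11 → max -8
-8 -11 15 → max 15
-11 15 -2 → max 15
15 -2 -8 → max 15
-2 -8 7 → max 7
Least of these is -8.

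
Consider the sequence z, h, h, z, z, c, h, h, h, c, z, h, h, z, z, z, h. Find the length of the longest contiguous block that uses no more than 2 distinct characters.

Extend right; when distinct count exceeds 2, shrink from the left:
[z] 1 distinct, len 1
[z, h] 2 distinct, len 2
[z, h, h] 2 distinct, len 3
[z, h, h, z] 2 distinct, len 4
[z, h, h, z, z] 2 distinct, len 5
[z, z, c] 2 distinct, len 3
[c, h] 2 distinct, len 2
[c, h, h] 2 distinct, len 3
[c, h, h, h] 2 distinct, len 4
[c, h, h, h, c] 2 distinct, len 5
[c, z] 2 distinct, len 2
[z, h] 2 distinct, len 2
[z, h, h] 2 distinct, len 3
[z, h, h, z] 2 distinct, len 4
[z, h, h, z, z] 2 distinct, len 5
[z, h, h, z, z, z] 2 distinct, len 6
[z, h, h, z, z, z, h] 2 distinct, len 7
Longest length with ≤2 distinct: 7.

7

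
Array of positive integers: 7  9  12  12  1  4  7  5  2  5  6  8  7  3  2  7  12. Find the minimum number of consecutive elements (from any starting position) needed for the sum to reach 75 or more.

add 7: running sum 7 < 75
add 9: running sum 16 < 75
add 12: running sum 28 < 75
add 12: running sum 40 < 75
add 1: running sum 41 < 75
add 4: running sum 45 < 75
add 7: running sum 52 < 75
add 5: running sum 57 < 75
add 2: running sum 59 < 75
add 5: running sum 64 < 75
add 6: running sum 70 < 75
end 11: [7, 9, 12, 12, 1, 4, 7, 5, 2, 5, 6, 8] sum 78, len 12
end 12: [9, 12, 12, 1, 4, 7, 5, 2, 5, 6, 8, 7] sum 78, len 12
end 13: [9, 12, 12, 1, 4, 7, 5, 2, 5, 6, 8, 7, 3] sum 81, len 13
end 14: [9, 12, 12, 1, 4, 7, 5, 2, 5, 6, 8, 7, 3, 2] sum 83, len 14
end 15: [12, 12, 1, 4, 7, 5, 2, 5, 6, 8, 7, 3, 2, 7] sum 81, len 14
end 16: [12, 1, 4, 7, 5, 2, 5, 6, 8, 7, 3, 2, 7, 12] sum 81, len 14
Shortest qualifying length: 12.

12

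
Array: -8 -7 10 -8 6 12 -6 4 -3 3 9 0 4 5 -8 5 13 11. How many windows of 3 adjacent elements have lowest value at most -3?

12

[-8, -7, 10] → min -8  ≤ -3 ✓
[-7, 10, -8] → min -8  ≤ -3 ✓
[10, -8, 6] → min -8  ≤ -3 ✓
[-8, 6, 12] → min -8  ≤ -3 ✓
[6, 12, -6] → min -6  ≤ -3 ✓
[12, -6, 4] → min -6  ≤ -3 ✓
[-6, 4, -3] → min -6  ≤ -3 ✓
[4, -3, 3] → min -3  ≤ -3 ✓
[-3, 3, 9] → min -3  ≤ -3 ✓
[3, 9, 0] → min 0
[9, 0, 4] → min 0
[0, 4, 5] → min 0
[4, 5, -8] → min -8  ≤ -3 ✓
[5, -8, 5] → min -8  ≤ -3 ✓
[-8, 5, 13] → min -8  ≤ -3 ✓
[5, 13, 11] → min 5
12 windows satisfy the condition.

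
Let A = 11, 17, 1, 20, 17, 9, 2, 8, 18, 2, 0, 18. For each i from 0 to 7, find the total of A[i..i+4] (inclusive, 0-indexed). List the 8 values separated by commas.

66, 64, 49, 56, 54, 39, 30, 46

Sliding a size-5 window across the 12 values:
(11, 17, 1, 20, 17) → sum 66
(17, 1, 20, 17, 9) → sum 64
(1, 20, 17, 9, 2) → sum 49
(20, 17, 9, 2, 8) → sum 56
(17, 9, 2, 8, 18) → sum 54
(9, 2, 8, 18, 2) → sum 39
(2, 8, 18, 2, 0) → sum 30
(8, 18, 2, 0, 18) → sum 46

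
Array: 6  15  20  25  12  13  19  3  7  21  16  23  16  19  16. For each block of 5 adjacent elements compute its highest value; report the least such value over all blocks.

19

6 15 20 25 12 → max 25
15 20 25 12 13 → max 25
20 25 12 13 19 → max 25
25 12 13 19 3 → max 25
12 13 19 3 7 → max 19
13 19 3 7 21 → max 21
19 3 7 21 16 → max 21
3 7 21 16 23 → max 23
7 21 16 23 16 → max 23
21 16 23 16 19 → max 23
16 23 16 19 16 → max 23
Least of these is 19.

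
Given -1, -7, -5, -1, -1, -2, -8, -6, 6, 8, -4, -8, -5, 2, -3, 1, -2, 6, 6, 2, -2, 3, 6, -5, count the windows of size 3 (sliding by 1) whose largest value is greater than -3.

21

[-1, -7, -5] → max -1  > -3 ✓
[-7, -5, -1] → max -1  > -3 ✓
[-5, -1, -1] → max -1  > -3 ✓
[-1, -1, -2] → max -1  > -3 ✓
[-1, -2, -8] → max -1  > -3 ✓
[-2, -8, -6] → max -2  > -3 ✓
[-8, -6, 6] → max 6  > -3 ✓
[-6, 6, 8] → max 8  > -3 ✓
[6, 8, -4] → max 8  > -3 ✓
[8, -4, -8] → max 8  > -3 ✓
[-4, -8, -5] → max -4
[-8, -5, 2] → max 2  > -3 ✓
[-5, 2, -3] → max 2  > -3 ✓
[2, -3, 1] → max 2  > -3 ✓
[-3, 1, -2] → max 1  > -3 ✓
[1, -2, 6] → max 6  > -3 ✓
[-2, 6, 6] → max 6  > -3 ✓
[6, 6, 2] → max 6  > -3 ✓
[6, 2, -2] → max 6  > -3 ✓
[2, -2, 3] → max 3  > -3 ✓
[-2, 3, 6] → max 6  > -3 ✓
[3, 6, -5] → max 6  > -3 ✓
21 windows satisfy the condition.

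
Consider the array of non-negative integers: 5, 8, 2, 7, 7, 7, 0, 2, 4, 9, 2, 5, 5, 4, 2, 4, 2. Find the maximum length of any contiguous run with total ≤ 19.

5

[5] sum 5 len 1
[5, 8] sum 13 len 2
[5, 8, 2] sum 15 len 3
[8, 2, 7] sum 17 len 3
[2, 7, 7] sum 16 len 3
[7, 7] sum 14 len 2
[7, 7, 0] sum 14 len 3
[7, 7, 0, 2] sum 16 len 4
[7, 0, 2, 4] sum 13 len 4
[0, 2, 4, 9] sum 15 len 4
[0, 2, 4, 9, 2] sum 17 len 5
[9, 2, 5] sum 16 len 3
[2, 5, 5] sum 12 len 3
[2, 5, 5, 4] sum 16 len 4
[2, 5, 5, 4, 2] sum 18 len 5
[5, 4, 2, 4] sum 15 len 4
[5, 4, 2, 4, 2] sum 17 len 5
Longest length seen: 5.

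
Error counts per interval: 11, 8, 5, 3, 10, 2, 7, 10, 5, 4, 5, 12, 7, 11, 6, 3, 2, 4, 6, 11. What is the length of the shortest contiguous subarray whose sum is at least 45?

6

add 11: running sum 11 < 45
add 8: running sum 19 < 45
add 5: running sum 24 < 45
add 3: running sum 27 < 45
add 10: running sum 37 < 45
add 2: running sum 39 < 45
add 7: shortest ending here [11, 8, 5, 3, 10, 2, 7] sum 46, len 7
add 10: shortest ending here [8, 5, 3, 10, 2, 7, 10] sum 45, len 7
add 5: shortest ending here [8, 5, 3, 10, 2, 7, 10, 5] sum 50, len 8
add 4: shortest ending here [5, 3, 10, 2, 7, 10, 5, 4] sum 46, len 8
add 5: shortest ending here [3, 10, 2, 7, 10, 5, 4, 5] sum 46, len 8
add 12: shortest ending here [2, 7, 10, 5, 4, 5, 12] sum 45, len 7
add 7: shortest ending here [7, 10, 5, 4, 5, 12, 7] sum 50, len 7
add 11: shortest ending here [10, 5, 4, 5, 12, 7, 11] sum 54, len 7
add 6: shortest ending here [4, 5, 12, 7, 11, 6] sum 45, len 6
add 3: shortest ending here [4, 5, 12, 7, 11, 6, 3] sum 48, len 7
add 2: shortest ending here [5, 12, 7, 11, 6, 3, 2] sum 46, len 7
add 4: shortest ending here [12, 7, 11, 6, 3, 2, 4] sum 45, len 7
add 6: shortest ending here [12, 7, 11, 6, 3, 2, 4, 6] sum 51, len 8
add 11: shortest ending here [7, 11, 6, 3, 2, 4, 6, 11] sum 50, len 8
Shortest qualifying length: 6.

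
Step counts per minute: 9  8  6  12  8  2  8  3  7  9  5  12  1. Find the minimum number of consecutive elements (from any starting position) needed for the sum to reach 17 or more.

add 9: running sum 9 < 17
add 8: shortest ending here [9, 8] sum 17, len 2
add 6: shortest ending here [9, 8, 6] sum 23, len 3
add 12: shortest ending here [6, 12] sum 18, len 2
add 8: shortest ending here [12, 8] sum 20, len 2
add 2: shortest ending here [12, 8, 2] sum 22, len 3
add 8: shortest ending here [8, 2, 8] sum 18, len 3
add 3: shortest ending here [8, 2, 8, 3] sum 21, len 4
add 7: shortest ending here [8, 3, 7] sum 18, len 3
add 9: shortest ending here [3, 7, 9] sum 19, len 3
add 5: shortest ending here [7, 9, 5] sum 21, len 3
add 12: shortest ending here [5, 12] sum 17, len 2
add 1: shortest ending here [5, 12, 1] sum 18, len 3
Shortest qualifying length: 2.

2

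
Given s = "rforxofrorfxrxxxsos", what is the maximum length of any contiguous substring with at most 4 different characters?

16

Extend right; when distinct count exceeds 4, shrink from the left:
[r] 1 distinct, len 1
[r, f] 2 distinct, len 2
[r, f, o] 3 distinct, len 3
[r, f, o, r] 3 distinct, len 4
[r, f, o, r, x] 4 distinct, len 5
[r, f, o, r, x, o] 4 distinct, len 6
[r, f, o, r, x, o, f] 4 distinct, len 7
[r, f, o, r, x, o, f, r] 4 distinct, len 8
[r, f, o, r, x, o, f, r, o] 4 distinct, len 9
[r, f, o, r, x, o, f, r, o, r] 4 distinct, len 10
[r, f, o, r, x, o, f, r, o, r, f] 4 distinct, len 11
[r, f, o, r, x, o, f, r, o, r, f, x] 4 distinct, len 12
[r, f, o, r, x, o, f, r, o, r, f, x, r] 4 distinct, len 13
[r, f, o, r, x, o, f, r, o, r, f, x, r, x] 4 distinct, len 14
[r, f, o, r, x, o, f, r, o, r, f, x, r, x, x] 4 distinct, len 15
[r, f, o, r, x, o, f, r, o, r, f, x, r, x, x, x] 4 distinct, len 16
[r, f, x, r, x, x, x, s] 4 distinct, len 8
[x, r, x, x, x, s, o] 4 distinct, len 7
[x, r, x, x, x, s, o, s] 4 distinct, len 8
Longest length with ≤4 distinct: 16.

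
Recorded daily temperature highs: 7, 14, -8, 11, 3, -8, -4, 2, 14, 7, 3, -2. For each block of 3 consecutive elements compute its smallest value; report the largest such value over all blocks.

Window mins for each of the 10 positions:
(7, 14, -8) → min -8
(14, -8, 11) → min -8
(-8, 11, 3) → min -8
(11, 3, -8) → min -8
(3, -8, -4) → min -8
(-8, -4, 2) → min -8
(-4, 2, 14) → min -4
(2, 14, 7) → min 2
(14, 7, 3) → min 3
(7, 3, -2) → min -2
Largest of these is 3.

3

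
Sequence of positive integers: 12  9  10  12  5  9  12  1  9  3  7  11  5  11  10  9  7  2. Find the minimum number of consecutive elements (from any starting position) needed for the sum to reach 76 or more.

add 12: running sum 12 < 76
add 9: running sum 21 < 76
add 10: running sum 31 < 76
add 12: running sum 43 < 76
add 5: running sum 48 < 76
add 9: running sum 57 < 76
add 12: running sum 69 < 76
add 1: running sum 70 < 76
add 9: shortest ending here [12, 9, 10, 12, 5, 9, 12, 1, 9] sum 79, len 9
add 3: shortest ending here [12, 9, 10, 12, 5, 9, 12, 1, 9, 3] sum 82, len 10
add 7: shortest ending here [9, 10, 12, 5, 9, 12, 1, 9, 3, 7] sum 77, len 10
add 11: shortest ending here [10, 12, 5, 9, 12, 1, 9, 3, 7, 11] sum 79, len 10
add 5: shortest ending here [10, 12, 5, 9, 12, 1, 9, 3, 7, 11, 5] sum 84, len 11
add 11: shortest ending here [12, 5, 9, 12, 1, 9, 3, 7, 11, 5, 11] sum 85, len 11
add 10: shortest ending here [9, 12, 1, 9, 3, 7, 11, 5, 11, 10] sum 78, len 10
add 9: shortest ending here [12, 1, 9, 3, 7, 11, 5, 11, 10, 9] sum 78, len 10
add 7: shortest ending here [12, 1, 9, 3, 7, 11, 5, 11, 10, 9, 7] sum 85, len 11
add 2: shortest ending here [12, 1, 9, 3, 7, 11, 5, 11, 10, 9, 7, 2] sum 87, len 12
Shortest qualifying length: 9.

9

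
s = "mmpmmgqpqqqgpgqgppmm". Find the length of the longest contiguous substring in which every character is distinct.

4

add m: [m] len 1
add m (repeat m, move left end past it): [m] len 1
add p: [m, p] len 2
add m (repeat m, move left end past it): [p, m] len 2
add m (repeat m, move left end past it): [m] len 1
add g: [m, g] len 2
add q: [m, g, q] len 3
add p: [m, g, q, p] len 4
add q (repeat q, move left end past it): [p, q] len 2
add q (repeat q, move left end past it): [q] len 1
add q (repeat q, move left end past it): [q] len 1
add g: [q, g] len 2
add p: [q, g, p] len 3
add g (repeat g, move left end past it): [p, g] len 2
add q: [p, g, q] len 3
add g (repeat g, move left end past it): [q, g] len 2
add p: [q, g, p] len 3
add p (repeat p, move left end past it): [p] len 1
add m: [p, m] len 2
add m (repeat m, move left end past it): [m] len 1
Longest all-distinct length: 4.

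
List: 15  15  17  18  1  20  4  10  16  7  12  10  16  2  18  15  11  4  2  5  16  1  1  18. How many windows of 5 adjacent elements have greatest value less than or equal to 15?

1

(15, 15, 17, 18, 1) → max 18
(15, 17, 18, 1, 20) → max 20
(17, 18, 1, 20, 4) → max 20
(18, 1, 20, 4, 10) → max 20
(1, 20, 4, 10, 16) → max 20
(20, 4, 10, 16, 7) → max 20
(4, 10, 16, 7, 12) → max 16
(10, 16, 7, 12, 10) → max 16
(16, 7, 12, 10, 16) → max 16
(7, 12, 10, 16, 2) → max 16
(12, 10, 16, 2, 18) → max 18
(10, 16, 2, 18, 15) → max 18
(16, 2, 18, 15, 11) → max 18
(2, 18, 15, 11, 4) → max 18
(18, 15, 11, 4, 2) → max 18
(15, 11, 4, 2, 5) → max 15  ≤ 15 ✓
(11, 4, 2, 5, 16) → max 16
(4, 2, 5, 16, 1) → max 16
(2, 5, 16, 1, 1) → max 16
(5, 16, 1, 1, 18) → max 18
1 window satisfy the condition.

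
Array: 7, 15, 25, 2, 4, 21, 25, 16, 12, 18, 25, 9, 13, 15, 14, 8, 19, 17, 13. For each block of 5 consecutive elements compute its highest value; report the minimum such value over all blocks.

15

[7, 15, 25, 2, 4] → max 25
[15, 25, 2, 4, 21] → max 25
[25, 2, 4, 21, 25] → max 25
[2, 4, 21, 25, 16] → max 25
[4, 21, 25, 16, 12] → max 25
[21, 25, 16, 12, 18] → max 25
[25, 16, 12, 18, 25] → max 25
[16, 12, 18, 25, 9] → max 25
[12, 18, 25, 9, 13] → max 25
[18, 25, 9, 13, 15] → max 25
[25, 9, 13, 15, 14] → max 25
[9, 13, 15, 14, 8] → max 15
[13, 15, 14, 8, 19] → max 19
[15, 14, 8, 19, 17] → max 19
[14, 8, 19, 17, 13] → max 19
Minimum of these is 15.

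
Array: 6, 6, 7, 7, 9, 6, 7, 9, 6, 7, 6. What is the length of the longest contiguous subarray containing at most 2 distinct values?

[6] 1 distinct, len 1
[6, 6] 1 distinct, len 2
[6, 6, 7] 2 distinct, len 3
[6, 6, 7, 7] 2 distinct, len 4
[7, 7, 9] 2 distinct, len 3
[9, 6] 2 distinct, len 2
[6, 7] 2 distinct, len 2
[7, 9] 2 distinct, len 2
[9, 6] 2 distinct, len 2
[6, 7] 2 distinct, len 2
[6, 7, 6] 2 distinct, len 3
Longest length with ≤2 distinct: 4.

4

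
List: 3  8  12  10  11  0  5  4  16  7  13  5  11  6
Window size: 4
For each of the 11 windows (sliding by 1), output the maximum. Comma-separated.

12, 12, 12, 11, 11, 16, 16, 16, 16, 13, 13

3 8 12 10 → max 12
8 12 10 11 → max 12
12 10 11 0 → max 12
10 11 0 5 → max 11
11 0 5 4 → max 11
0 5 4 16 → max 16
5 4 16 7 → max 16
4 16 7 13 → max 16
16 7 13 5 → max 16
7 13 5 11 → max 13
13 5 11 6 → max 13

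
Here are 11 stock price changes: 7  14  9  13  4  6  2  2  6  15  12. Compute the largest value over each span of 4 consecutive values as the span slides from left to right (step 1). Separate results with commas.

Sliding a size-4 window across the 11 values:
[7, 14, 9, 13] → max 14
[14, 9, 13, 4] → max 14
[9, 13, 4, 6] → max 13
[13, 4, 6, 2] → max 13
[4, 6, 2, 2] → max 6
[6, 2, 2, 6] → max 6
[2, 2, 6, 15] → max 15
[2, 6, 15, 12] → max 15

14, 14, 13, 13, 6, 6, 15, 15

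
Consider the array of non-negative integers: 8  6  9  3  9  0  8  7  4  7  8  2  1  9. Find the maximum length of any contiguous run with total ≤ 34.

6

Extend to the right; shrink from the left whenever the sum exceeds 34:
→ 8: sum 8, len 1
→ 6: sum 14, len 2
→ 9: sum 23, len 3
→ 3: sum 26, len 4
→ 9 (dropped 8): sum 27, len 4
→ 0: sum 27, len 5
→ 8 (dropped 6): sum 29, len 5
→ 7 (dropped 9): sum 27, len 5
→ 4: sum 31, len 6
→ 7 (dropped 3, 9): sum 26, len 5
→ 8: sum 34, len 6
→ 2 (dropped 0, 8): sum 28, len 5
→ 1: sum 29, len 6
→ 9 (dropped 7): sum 31, len 6
Longest length seen: 6.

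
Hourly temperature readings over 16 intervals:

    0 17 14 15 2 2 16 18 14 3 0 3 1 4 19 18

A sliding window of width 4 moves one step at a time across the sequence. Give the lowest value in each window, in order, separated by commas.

0, 2, 2, 2, 2, 2, 3, 0, 0, 0, 0, 1, 1

Sliding a size-4 window across the 16 values:
0 17 14 15 → min 0
17 14 15 2 → min 2
14 15 2 2 → min 2
15 2 2 16 → min 2
2 2 16 18 → min 2
2 16 18 14 → min 2
16 18 14 3 → min 3
18 14 3 0 → min 0
14 3 0 3 → min 0
3 0 3 1 → min 0
0 3 1 4 → min 0
3 1 4 19 → min 1
1 4 19 18 → min 1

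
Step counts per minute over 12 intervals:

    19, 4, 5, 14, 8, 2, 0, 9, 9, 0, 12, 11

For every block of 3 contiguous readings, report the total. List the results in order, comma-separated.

19 4 5 → sum 28
4 5 14 → sum 23
5 14 8 → sum 27
14 8 2 → sum 24
8 2 0 → sum 10
2 0 9 → sum 11
0 9 9 → sum 18
9 9 0 → sum 18
9 0 12 → sum 21
0 12 11 → sum 23

28, 23, 27, 24, 10, 11, 18, 18, 21, 23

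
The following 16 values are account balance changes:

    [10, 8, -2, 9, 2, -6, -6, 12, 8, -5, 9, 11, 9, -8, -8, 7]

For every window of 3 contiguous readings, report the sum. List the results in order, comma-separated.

[10, 8, -2] → sum 16
[8, -2, 9] → sum 15
[-2, 9, 2] → sum 9
[9, 2, -6] → sum 5
[2, -6, -6] → sum -10
[-6, -6, 12] → sum 0
[-6, 12, 8] → sum 14
[12, 8, -5] → sum 15
[8, -5, 9] → sum 12
[-5, 9, 11] → sum 15
[9, 11, 9] → sum 29
[11, 9, -8] → sum 12
[9, -8, -8] → sum -7
[-8, -8, 7] → sum -9

16, 15, 9, 5, -10, 0, 14, 15, 12, 15, 29, 12, -7, -9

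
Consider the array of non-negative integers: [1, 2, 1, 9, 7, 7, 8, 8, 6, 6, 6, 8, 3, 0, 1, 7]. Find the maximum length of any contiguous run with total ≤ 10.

3

add 1: [1] sum 1, len 1
add 2: [1, 2] sum 3, len 2
add 1: [1, 2, 1] sum 4, len 3
add 9: [1, 9] sum 10, len 2
add 7: [7] sum 7, len 1
add 7: [7] sum 7, len 1
add 8: [8] sum 8, len 1
add 8: [8] sum 8, len 1
add 6: [6] sum 6, len 1
add 6: [6] sum 6, len 1
add 6: [6] sum 6, len 1
add 8: [8] sum 8, len 1
add 3: [3] sum 3, len 1
add 0: [3, 0] sum 3, len 2
add 1: [3, 0, 1] sum 4, len 3
add 7: [0, 1, 7] sum 8, len 3
Longest length seen: 3.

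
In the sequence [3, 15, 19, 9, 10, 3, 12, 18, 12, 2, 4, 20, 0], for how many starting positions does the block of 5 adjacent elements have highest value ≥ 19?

5

[3, 15, 19, 9, 10] → max 19  ≥ 19 ✓
[15, 19, 9, 10, 3] → max 19  ≥ 19 ✓
[19, 9, 10, 3, 12] → max 19  ≥ 19 ✓
[9, 10, 3, 12, 18] → max 18
[10, 3, 12, 18, 12] → max 18
[3, 12, 18, 12, 2] → max 18
[12, 18, 12, 2, 4] → max 18
[18, 12, 2, 4, 20] → max 20  ≥ 19 ✓
[12, 2, 4, 20, 0] → max 20  ≥ 19 ✓
5 windows satisfy the condition.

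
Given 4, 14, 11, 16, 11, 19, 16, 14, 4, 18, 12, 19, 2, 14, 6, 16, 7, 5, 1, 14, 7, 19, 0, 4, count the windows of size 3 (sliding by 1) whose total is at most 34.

12

(4, 14, 11) → sum 29  ≤ 34 ✓
(14, 11, 16) → sum 41
(11, 16, 11) → sum 38
(16, 11, 19) → sum 46
(11, 19, 16) → sum 46
(19, 16, 14) → sum 49
(16, 14, 4) → sum 34  ≤ 34 ✓
(14, 4, 18) → sum 36
(4, 18, 12) → sum 34  ≤ 34 ✓
(18, 12, 19) → sum 49
(12, 19, 2) → sum 33  ≤ 34 ✓
(19, 2, 14) → sum 35
(2, 14, 6) → sum 22  ≤ 34 ✓
(14, 6, 16) → sum 36
(6, 16, 7) → sum 29  ≤ 34 ✓
(16, 7, 5) → sum 28  ≤ 34 ✓
(7, 5, 1) → sum 13  ≤ 34 ✓
(5, 1, 14) → sum 20  ≤ 34 ✓
(1, 14, 7) → sum 22  ≤ 34 ✓
(14, 7, 19) → sum 40
(7, 19, 0) → sum 26  ≤ 34 ✓
(19, 0, 4) → sum 23  ≤ 34 ✓
12 windows satisfy the condition.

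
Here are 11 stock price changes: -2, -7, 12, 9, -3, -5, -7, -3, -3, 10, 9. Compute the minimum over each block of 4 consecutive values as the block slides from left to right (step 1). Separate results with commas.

-7, -7, -5, -7, -7, -7, -7, -3

(-2, -7, 12, 9) → min -7
(-7, 12, 9, -3) → min -7
(12, 9, -3, -5) → min -5
(9, -3, -5, -7) → min -7
(-3, -5, -7, -3) → min -7
(-5, -7, -3, -3) → min -7
(-7, -3, -3, 10) → min -7
(-3, -3, 10, 9) → min -3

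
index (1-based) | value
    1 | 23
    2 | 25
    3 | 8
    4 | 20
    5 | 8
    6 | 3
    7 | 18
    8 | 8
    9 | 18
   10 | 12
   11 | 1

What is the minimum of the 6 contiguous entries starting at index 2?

3

Elements at indices 2..7: 25, 8, 20, 8, 3, 18
min(25, 8, 20, 8, 3, 18) = 3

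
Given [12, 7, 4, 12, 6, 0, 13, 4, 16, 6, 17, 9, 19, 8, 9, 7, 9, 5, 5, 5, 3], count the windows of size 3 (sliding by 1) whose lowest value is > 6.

5

[12, 7, 4] → min 4
[7, 4, 12] → min 4
[4, 12, 6] → min 4
[12, 6, 0] → min 0
[6, 0, 13] → min 0
[0, 13, 4] → min 0
[13, 4, 16] → min 4
[4, 16, 6] → min 4
[16, 6, 17] → min 6
[6, 17, 9] → min 6
[17, 9, 19] → min 9  > 6 ✓
[9, 19, 8] → min 8  > 6 ✓
[19, 8, 9] → min 8  > 6 ✓
[8, 9, 7] → min 7  > 6 ✓
[9, 7, 9] → min 7  > 6 ✓
[7, 9, 5] → min 5
[9, 5, 5] → min 5
[5, 5, 5] → min 5
[5, 5, 3] → min 3
5 windows satisfy the condition.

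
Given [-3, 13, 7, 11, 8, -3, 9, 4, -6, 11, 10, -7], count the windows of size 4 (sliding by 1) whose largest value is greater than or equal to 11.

(-3, 13, 7, 11) → max 13  ≥ 11 ✓
(13, 7, 11, 8) → max 13  ≥ 11 ✓
(7, 11, 8, -3) → max 11  ≥ 11 ✓
(11, 8, -3, 9) → max 11  ≥ 11 ✓
(8, -3, 9, 4) → max 9
(-3, 9, 4, -6) → max 9
(9, 4, -6, 11) → max 11  ≥ 11 ✓
(4, -6, 11, 10) → max 11  ≥ 11 ✓
(-6, 11, 10, -7) → max 11  ≥ 11 ✓
7 windows satisfy the condition.

7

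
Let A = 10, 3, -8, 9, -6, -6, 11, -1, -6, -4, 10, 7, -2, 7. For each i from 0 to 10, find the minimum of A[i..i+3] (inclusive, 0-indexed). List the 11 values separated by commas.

-8, -8, -8, -6, -6, -6, -6, -6, -6, -4, -2

[10, 3, -8, 9] → min -8
[3, -8, 9, -6] → min -8
[-8, 9, -6, -6] → min -8
[9, -6, -6, 11] → min -6
[-6, -6, 11, -1] → min -6
[-6, 11, -1, -6] → min -6
[11, -1, -6, -4] → min -6
[-1, -6, -4, 10] → min -6
[-6, -4, 10, 7] → min -6
[-4, 10, 7, -2] → min -4
[10, 7, -2, 7] → min -2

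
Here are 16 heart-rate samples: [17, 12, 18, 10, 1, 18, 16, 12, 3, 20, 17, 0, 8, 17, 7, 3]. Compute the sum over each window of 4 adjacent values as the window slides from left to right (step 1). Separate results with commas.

17 12 18 10 → sum 57
12 18 10 1 → sum 41
18 10 1 18 → sum 47
10 1 18 16 → sum 45
1 18 16 12 → sum 47
18 16 12 3 → sum 49
16 12 3 20 → sum 51
12 3 20 17 → sum 52
3 20 17 0 → sum 40
20 17 0 8 → sum 45
17 0 8 17 → sum 42
0 8 17 7 → sum 32
8 17 7 3 → sum 35

57, 41, 47, 45, 47, 49, 51, 52, 40, 45, 42, 32, 35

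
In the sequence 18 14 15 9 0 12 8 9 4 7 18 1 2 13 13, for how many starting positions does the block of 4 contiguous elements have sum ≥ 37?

(18, 14, 15, 9) → sum 56  ≥ 37 ✓
(14, 15, 9, 0) → sum 38  ≥ 37 ✓
(15, 9, 0, 12) → sum 36
(9, 0, 12, 8) → sum 29
(0, 12, 8, 9) → sum 29
(12, 8, 9, 4) → sum 33
(8, 9, 4, 7) → sum 28
(9, 4, 7, 18) → sum 38  ≥ 37 ✓
(4, 7, 18, 1) → sum 30
(7, 18, 1, 2) → sum 28
(18, 1, 2, 13) → sum 34
(1, 2, 13, 13) → sum 29
3 windows satisfy the condition.

3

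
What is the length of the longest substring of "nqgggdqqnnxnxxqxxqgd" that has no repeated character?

4

add n: [n] len 1
add q: [n, q] len 2
add g: [n, q, g] len 3
add g (repeat g, move left end past it): [g] len 1
add g (repeat g, move left end past it): [g] len 1
add d: [g, d] len 2
add q: [g, d, q] len 3
add q (repeat q, move left end past it): [q] len 1
add n: [q, n] len 2
add n (repeat n, move left end past it): [n] len 1
add x: [n, x] len 2
add n (repeat n, move left end past it): [x, n] len 2
add x (repeat x, move left end past it): [n, x] len 2
add x (repeat x, move left end past it): [x] len 1
add q: [x, q] len 2
add x (repeat x, move left end past it): [q, x] len 2
add x (repeat x, move left end past it): [x] len 1
add q: [x, q] len 2
add g: [x, q, g] len 3
add d: [x, q, g, d] len 4
Longest all-distinct length: 4.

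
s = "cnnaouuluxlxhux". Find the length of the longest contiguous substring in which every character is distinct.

4

[c] len 1
[c, n] len 2
[n] len 1
[n, a] len 2
[n, a, o] len 3
[n, a, o, u] len 4
[u] len 1
[u, l] len 2
[l, u] len 2
[l, u, x] len 3
[u, x, l] len 3
[l, x] len 2
[l, x, h] len 3
[l, x, h, u] len 4
[h, u, x] len 3
Longest all-distinct length: 4.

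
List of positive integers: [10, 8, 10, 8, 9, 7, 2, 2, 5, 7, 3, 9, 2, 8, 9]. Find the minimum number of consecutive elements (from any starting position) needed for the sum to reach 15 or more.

Extend right; whenever the sum reaches 15, record the length and shrink from the left:
add 10: running sum 10 < 15
add 8: shortest ending here [10, 8] sum 18, len 2
add 10: shortest ending here [8, 10] sum 18, len 2
add 8: shortest ending here [10, 8] sum 18, len 2
add 9: shortest ending here [8, 9] sum 17, len 2
add 7: shortest ending here [9, 7] sum 16, len 2
add 2: shortest ending here [9, 7, 2] sum 18, len 3
add 2: shortest ending here [9, 7, 2, 2] sum 20, len 4
add 5: shortest ending here [7, 2, 2, 5] sum 16, len 4
add 7: shortest ending here [2, 2, 5, 7] sum 16, len 4
add 3: shortest ending here [5, 7, 3] sum 15, len 3
add 9: shortest ending here [7, 3, 9] sum 19, len 3
add 2: shortest ending here [7, 3, 9, 2] sum 21, len 4
add 8: shortest ending here [9, 2, 8] sum 19, len 3
add 9: shortest ending here [8, 9] sum 17, len 2
Shortest qualifying length: 2.

2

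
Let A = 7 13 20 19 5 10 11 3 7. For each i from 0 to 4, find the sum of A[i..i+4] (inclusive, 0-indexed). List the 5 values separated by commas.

Sliding a size-5 window across the 9 values:
7 13 20 19 5 → sum 64
13 20 19 5 10 → sum 67
20 19 5 10 11 → sum 65
19 5 10 11 3 → sum 48
5 10 11 3 7 → sum 36

64, 67, 65, 48, 36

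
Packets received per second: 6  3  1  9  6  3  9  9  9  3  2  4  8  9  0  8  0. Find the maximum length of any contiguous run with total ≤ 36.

8

→ 6: sum 6, len 1
→ 3: sum 9, len 2
→ 1: sum 10, len 3
→ 9: sum 19, len 4
→ 6: sum 25, len 5
→ 3: sum 28, len 6
→ 9 (dropped 6): sum 31, len 6
→ 9 (dropped 3, 1): sum 36, len 5
→ 9 (dropped 9): sum 36, len 5
→ 3 (dropped 6): sum 33, len 5
→ 2: sum 35, len 6
→ 4 (dropped 3): sum 36, len 6
→ 8 (dropped 9): sum 35, len 6
→ 9 (dropped 9): sum 35, len 6
→ 0: sum 35, len 7
→ 8 (dropped 9): sum 34, len 7
→ 0: sum 34, len 8
Longest length seen: 8.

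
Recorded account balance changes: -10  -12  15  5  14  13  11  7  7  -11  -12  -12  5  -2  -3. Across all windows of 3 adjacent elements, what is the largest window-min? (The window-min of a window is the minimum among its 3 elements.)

11

Window mins for each of the 13 positions:
-10 -12 15 → min -12
-12 15 5 → min -12
15 5 14 → min 5
5 14 13 → min 5
14 13 11 → min 11
13 11 7 → min 7
11 7 7 → min 7
7 7 -11 → min -11
7 -11 -12 → min -12
-11 -12 -12 → min -12
-12 -12 5 → min -12
-12 5 -2 → min -12
5 -2 -3 → min -3
Largest of these is 11.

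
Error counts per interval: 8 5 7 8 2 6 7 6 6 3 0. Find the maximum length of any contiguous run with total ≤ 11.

Extend to the right; shrink from the left whenever the sum exceeds 11:
→ 8: sum 8, len 1
→ 5 (dropped 8): sum 5, len 1
→ 7 (dropped 5): sum 7, len 1
→ 8 (dropped 7): sum 8, len 1
→ 2: sum 10, len 2
→ 6 (dropped 8): sum 8, len 2
→ 7 (dropped 2, 6): sum 7, len 1
→ 6 (dropped 7): sum 6, len 1
→ 6 (dropped 6): sum 6, len 1
→ 3: sum 9, len 2
→ 0: sum 9, len 3
Longest length seen: 3.

3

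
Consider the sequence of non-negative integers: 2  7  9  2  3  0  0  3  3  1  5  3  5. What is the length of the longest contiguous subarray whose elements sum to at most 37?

→ 2: sum 2, len 1
→ 7: sum 9, len 2
→ 9: sum 18, len 3
→ 2: sum 20, len 4
→ 3: sum 23, len 5
→ 0: sum 23, len 6
→ 0: sum 23, len 7
→ 3: sum 26, len 8
→ 3: sum 29, len 9
→ 1: sum 30, len 10
→ 5: sum 35, len 11
→ 3 (dropped 2): sum 36, len 11
→ 5 (dropped 7): sum 34, len 11
Longest length seen: 11.

11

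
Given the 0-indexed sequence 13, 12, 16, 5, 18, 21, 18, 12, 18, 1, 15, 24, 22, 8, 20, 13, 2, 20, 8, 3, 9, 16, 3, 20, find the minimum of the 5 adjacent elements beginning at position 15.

Elements at indices 15..19: 13, 2, 20, 8, 3
min(13, 2, 20, 8, 3) = 2

2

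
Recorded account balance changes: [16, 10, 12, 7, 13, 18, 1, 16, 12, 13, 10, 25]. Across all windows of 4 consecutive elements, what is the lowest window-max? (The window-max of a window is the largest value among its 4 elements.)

13

Each size-4 window and its max:
[16, 10, 12, 7] → max 16
[10, 12, 7, 13] → max 13
[12, 7, 13, 18] → max 18
[7, 13, 18, 1] → max 18
[13, 18, 1, 16] → max 18
[18, 1, 16, 12] → max 18
[1, 16, 12, 13] → max 16
[16, 12, 13, 10] → max 16
[12, 13, 10, 25] → max 25
Lowest of these is 13.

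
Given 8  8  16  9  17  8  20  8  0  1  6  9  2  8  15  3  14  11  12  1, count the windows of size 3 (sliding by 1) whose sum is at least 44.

1

(8, 8, 16) → sum 32
(8, 16, 9) → sum 33
(16, 9, 17) → sum 42
(9, 17, 8) → sum 34
(17, 8, 20) → sum 45  ≥ 44 ✓
(8, 20, 8) → sum 36
(20, 8, 0) → sum 28
(8, 0, 1) → sum 9
(0, 1, 6) → sum 7
(1, 6, 9) → sum 16
(6, 9, 2) → sum 17
(9, 2, 8) → sum 19
(2, 8, 15) → sum 25
(8, 15, 3) → sum 26
(15, 3, 14) → sum 32
(3, 14, 11) → sum 28
(14, 11, 12) → sum 37
(11, 12, 1) → sum 24
1 window satisfy the condition.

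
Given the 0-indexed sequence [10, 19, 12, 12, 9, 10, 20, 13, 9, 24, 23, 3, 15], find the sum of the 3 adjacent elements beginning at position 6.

Elements at indices 6..8: 20, 13, 9
sum(20, 13, 9) = 42

42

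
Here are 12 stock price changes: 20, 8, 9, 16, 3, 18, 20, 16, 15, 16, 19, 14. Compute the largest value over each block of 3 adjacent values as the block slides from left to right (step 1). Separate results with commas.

20, 16, 16, 18, 20, 20, 20, 16, 19, 19

Sliding a size-3 window across the 12 values:
[20, 8, 9] → max 20
[8, 9, 16] → max 16
[9, 16, 3] → max 16
[16, 3, 18] → max 18
[3, 18, 20] → max 20
[18, 20, 16] → max 20
[20, 16, 15] → max 20
[16, 15, 16] → max 16
[15, 16, 19] → max 19
[16, 19, 14] → max 19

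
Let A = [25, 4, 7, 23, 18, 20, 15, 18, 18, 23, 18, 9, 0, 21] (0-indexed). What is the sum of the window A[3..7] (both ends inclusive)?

Elements at indices 3..7: 23, 18, 20, 15, 18
sum(23, 18, 20, 15, 18) = 94

94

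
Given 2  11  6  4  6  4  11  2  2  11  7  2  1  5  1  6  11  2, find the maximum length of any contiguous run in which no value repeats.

[2] len 1
[2, 11] len 2
[2, 11, 6] len 3
[2, 11, 6, 4] len 4
[4, 6] len 2
[6, 4] len 2
[6, 4, 11] len 3
[6, 4, 11, 2] len 4
[2] len 1
[2, 11] len 2
[2, 11, 7] len 3
[11, 7, 2] len 3
[11, 7, 2, 1] len 4
[11, 7, 2, 1, 5] len 5
[5, 1] len 2
[5, 1, 6] len 3
[5, 1, 6, 11] len 4
[5, 1, 6, 11, 2] len 5
Longest all-distinct length: 5.

5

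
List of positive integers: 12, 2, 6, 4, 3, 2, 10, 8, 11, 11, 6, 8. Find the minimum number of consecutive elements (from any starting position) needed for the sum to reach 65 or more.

10

add 12: running sum 12 < 65
add 2: running sum 14 < 65
add 6: running sum 20 < 65
add 4: running sum 24 < 65
add 3: running sum 27 < 65
add 2: running sum 29 < 65
add 10: running sum 39 < 65
add 8: running sum 47 < 65
add 11: running sum 58 < 65
add 11: shortest ending here [12, 2, 6, 4, 3, 2, 10, 8, 11, 11] sum 69, len 10
add 6: shortest ending here [12, 2, 6, 4, 3, 2, 10, 8, 11, 11, 6] sum 75, len 11
add 8: shortest ending here [6, 4, 3, 2, 10, 8, 11, 11, 6, 8] sum 69, len 10
Shortest qualifying length: 10.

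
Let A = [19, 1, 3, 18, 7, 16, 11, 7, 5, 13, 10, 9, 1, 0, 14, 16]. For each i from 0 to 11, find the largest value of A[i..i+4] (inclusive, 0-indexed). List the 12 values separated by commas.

19, 18, 18, 18, 16, 16, 13, 13, 13, 13, 14, 16

Sliding a size-5 window across the 16 values:
19 1 3 18 7 → max 19
1 3 18 7 16 → max 18
3 18 7 16 11 → max 18
18 7 16 11 7 → max 18
7 16 11 7 5 → max 16
16 11 7 5 13 → max 16
11 7 5 13 10 → max 13
7 5 13 10 9 → max 13
5 13 10 9 1 → max 13
13 10 9 1 0 → max 13
10 9 1 0 14 → max 14
9 1 0 14 16 → max 16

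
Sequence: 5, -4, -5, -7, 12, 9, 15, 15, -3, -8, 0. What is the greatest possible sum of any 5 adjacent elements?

[5, -4, -5, -7, 12] → sum 1
[-4, -5, -7, 12, 9] → sum 5
[-5, -7, 12, 9, 15] → sum 24
[-7, 12, 9, 15, 15] → sum 44
[12, 9, 15, 15, -3] → sum 48
[9, 15, 15, -3, -8] → sum 28
[15, 15, -3, -8, 0] → sum 19
Greatest of these is 48.

48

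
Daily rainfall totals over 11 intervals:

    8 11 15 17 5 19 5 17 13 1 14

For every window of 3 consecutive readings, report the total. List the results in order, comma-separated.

34, 43, 37, 41, 29, 41, 35, 31, 28

[8, 11, 15] → sum 34
[11, 15, 17] → sum 43
[15, 17, 5] → sum 37
[17, 5, 19] → sum 41
[5, 19, 5] → sum 29
[19, 5, 17] → sum 41
[5, 17, 13] → sum 35
[17, 13, 1] → sum 31
[13, 1, 14] → sum 28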